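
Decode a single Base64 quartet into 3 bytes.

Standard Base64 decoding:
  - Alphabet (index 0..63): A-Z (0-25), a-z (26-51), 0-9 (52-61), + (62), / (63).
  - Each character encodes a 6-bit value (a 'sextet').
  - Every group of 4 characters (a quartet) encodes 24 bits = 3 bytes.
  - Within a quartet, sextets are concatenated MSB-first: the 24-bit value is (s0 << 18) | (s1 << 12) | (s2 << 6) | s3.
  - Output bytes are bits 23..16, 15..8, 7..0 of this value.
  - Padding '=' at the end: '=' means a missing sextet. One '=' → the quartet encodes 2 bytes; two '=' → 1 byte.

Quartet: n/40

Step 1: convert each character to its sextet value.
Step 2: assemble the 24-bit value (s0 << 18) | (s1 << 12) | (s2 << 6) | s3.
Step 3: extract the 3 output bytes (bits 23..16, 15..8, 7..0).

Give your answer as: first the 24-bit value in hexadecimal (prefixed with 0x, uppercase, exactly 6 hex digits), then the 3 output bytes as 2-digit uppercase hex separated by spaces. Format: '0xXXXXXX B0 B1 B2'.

Sextets: n=39, /=63, 4=56, 0=52
24-bit: (39<<18) | (63<<12) | (56<<6) | 52
      = 0x9C0000 | 0x03F000 | 0x000E00 | 0x000034
      = 0x9FFE34
Bytes: (v>>16)&0xFF=9F, (v>>8)&0xFF=FE, v&0xFF=34

Answer: 0x9FFE34 9F FE 34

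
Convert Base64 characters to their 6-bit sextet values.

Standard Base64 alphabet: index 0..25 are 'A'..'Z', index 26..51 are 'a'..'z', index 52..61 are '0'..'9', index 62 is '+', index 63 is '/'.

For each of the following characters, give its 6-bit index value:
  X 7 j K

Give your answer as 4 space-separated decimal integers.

'X': A..Z range, ord('X') − ord('A') = 23
'7': 0..9 range, 52 + ord('7') − ord('0') = 59
'j': a..z range, 26 + ord('j') − ord('a') = 35
'K': A..Z range, ord('K') − ord('A') = 10

Answer: 23 59 35 10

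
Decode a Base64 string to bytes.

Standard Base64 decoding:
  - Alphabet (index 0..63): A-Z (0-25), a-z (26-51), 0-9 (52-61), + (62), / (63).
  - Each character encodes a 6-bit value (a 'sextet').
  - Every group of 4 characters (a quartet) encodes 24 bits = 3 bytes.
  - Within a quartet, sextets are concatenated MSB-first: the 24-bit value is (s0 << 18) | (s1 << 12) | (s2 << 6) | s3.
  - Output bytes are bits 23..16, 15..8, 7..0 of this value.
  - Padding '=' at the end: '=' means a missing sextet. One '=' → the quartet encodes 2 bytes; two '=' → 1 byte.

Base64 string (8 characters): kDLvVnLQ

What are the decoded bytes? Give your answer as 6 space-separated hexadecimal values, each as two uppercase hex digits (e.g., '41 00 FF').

Answer: 90 32 EF 56 72 D0

Derivation:
After char 0 ('k'=36): chars_in_quartet=1 acc=0x24 bytes_emitted=0
After char 1 ('D'=3): chars_in_quartet=2 acc=0x903 bytes_emitted=0
After char 2 ('L'=11): chars_in_quartet=3 acc=0x240CB bytes_emitted=0
After char 3 ('v'=47): chars_in_quartet=4 acc=0x9032EF -> emit 90 32 EF, reset; bytes_emitted=3
After char 4 ('V'=21): chars_in_quartet=1 acc=0x15 bytes_emitted=3
After char 5 ('n'=39): chars_in_quartet=2 acc=0x567 bytes_emitted=3
After char 6 ('L'=11): chars_in_quartet=3 acc=0x159CB bytes_emitted=3
After char 7 ('Q'=16): chars_in_quartet=4 acc=0x5672D0 -> emit 56 72 D0, reset; bytes_emitted=6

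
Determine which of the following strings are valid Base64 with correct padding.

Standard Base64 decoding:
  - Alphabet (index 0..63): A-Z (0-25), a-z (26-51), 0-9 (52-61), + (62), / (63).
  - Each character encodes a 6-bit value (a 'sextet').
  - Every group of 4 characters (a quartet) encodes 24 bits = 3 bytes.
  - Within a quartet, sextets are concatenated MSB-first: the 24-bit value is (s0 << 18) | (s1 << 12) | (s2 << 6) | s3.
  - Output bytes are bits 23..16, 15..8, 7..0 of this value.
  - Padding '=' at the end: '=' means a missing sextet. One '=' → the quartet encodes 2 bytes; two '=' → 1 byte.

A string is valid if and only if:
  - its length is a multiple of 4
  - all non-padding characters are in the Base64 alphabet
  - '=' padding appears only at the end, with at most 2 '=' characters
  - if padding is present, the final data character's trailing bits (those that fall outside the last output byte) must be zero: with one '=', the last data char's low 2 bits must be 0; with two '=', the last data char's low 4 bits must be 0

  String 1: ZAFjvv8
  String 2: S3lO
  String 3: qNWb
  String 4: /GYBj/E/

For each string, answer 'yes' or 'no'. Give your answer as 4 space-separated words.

Answer: no yes yes yes

Derivation:
String 1: 'ZAFjvv8' → invalid (len=7 not mult of 4)
String 2: 'S3lO' → valid
String 3: 'qNWb' → valid
String 4: '/GYBj/E/' → valid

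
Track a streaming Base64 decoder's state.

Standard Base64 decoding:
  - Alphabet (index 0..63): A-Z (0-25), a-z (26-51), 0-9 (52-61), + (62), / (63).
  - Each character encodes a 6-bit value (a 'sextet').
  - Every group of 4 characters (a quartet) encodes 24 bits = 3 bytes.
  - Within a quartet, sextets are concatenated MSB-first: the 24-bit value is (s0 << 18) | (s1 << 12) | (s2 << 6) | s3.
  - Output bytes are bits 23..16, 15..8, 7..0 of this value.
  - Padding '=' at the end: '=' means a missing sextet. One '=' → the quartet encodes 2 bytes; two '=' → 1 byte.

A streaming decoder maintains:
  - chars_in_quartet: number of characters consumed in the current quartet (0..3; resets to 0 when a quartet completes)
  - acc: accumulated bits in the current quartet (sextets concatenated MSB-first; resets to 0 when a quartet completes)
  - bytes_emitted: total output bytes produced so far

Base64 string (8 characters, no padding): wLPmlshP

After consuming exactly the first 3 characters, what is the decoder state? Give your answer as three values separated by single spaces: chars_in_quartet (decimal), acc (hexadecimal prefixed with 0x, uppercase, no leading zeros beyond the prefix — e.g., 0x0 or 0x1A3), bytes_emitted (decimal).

Answer: 3 0x302CF 0

Derivation:
After char 0 ('w'=48): chars_in_quartet=1 acc=0x30 bytes_emitted=0
After char 1 ('L'=11): chars_in_quartet=2 acc=0xC0B bytes_emitted=0
After char 2 ('P'=15): chars_in_quartet=3 acc=0x302CF bytes_emitted=0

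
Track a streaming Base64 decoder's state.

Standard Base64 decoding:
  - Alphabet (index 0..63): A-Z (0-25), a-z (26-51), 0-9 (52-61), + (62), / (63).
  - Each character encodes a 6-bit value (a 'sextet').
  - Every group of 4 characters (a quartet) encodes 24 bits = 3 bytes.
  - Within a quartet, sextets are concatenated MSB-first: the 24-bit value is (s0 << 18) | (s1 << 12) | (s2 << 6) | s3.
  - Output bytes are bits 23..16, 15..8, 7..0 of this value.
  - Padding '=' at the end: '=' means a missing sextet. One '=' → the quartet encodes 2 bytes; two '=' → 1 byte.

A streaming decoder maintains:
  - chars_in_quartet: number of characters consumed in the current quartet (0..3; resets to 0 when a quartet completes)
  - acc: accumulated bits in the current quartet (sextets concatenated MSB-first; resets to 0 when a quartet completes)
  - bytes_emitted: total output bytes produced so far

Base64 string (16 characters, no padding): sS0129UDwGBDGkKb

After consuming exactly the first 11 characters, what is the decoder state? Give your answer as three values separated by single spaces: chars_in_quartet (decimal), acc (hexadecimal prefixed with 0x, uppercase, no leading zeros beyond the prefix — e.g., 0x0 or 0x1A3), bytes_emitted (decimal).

After char 0 ('s'=44): chars_in_quartet=1 acc=0x2C bytes_emitted=0
After char 1 ('S'=18): chars_in_quartet=2 acc=0xB12 bytes_emitted=0
After char 2 ('0'=52): chars_in_quartet=3 acc=0x2C4B4 bytes_emitted=0
After char 3 ('1'=53): chars_in_quartet=4 acc=0xB12D35 -> emit B1 2D 35, reset; bytes_emitted=3
After char 4 ('2'=54): chars_in_quartet=1 acc=0x36 bytes_emitted=3
After char 5 ('9'=61): chars_in_quartet=2 acc=0xDBD bytes_emitted=3
After char 6 ('U'=20): chars_in_quartet=3 acc=0x36F54 bytes_emitted=3
After char 7 ('D'=3): chars_in_quartet=4 acc=0xDBD503 -> emit DB D5 03, reset; bytes_emitted=6
After char 8 ('w'=48): chars_in_quartet=1 acc=0x30 bytes_emitted=6
After char 9 ('G'=6): chars_in_quartet=2 acc=0xC06 bytes_emitted=6
After char 10 ('B'=1): chars_in_quartet=3 acc=0x30181 bytes_emitted=6

Answer: 3 0x30181 6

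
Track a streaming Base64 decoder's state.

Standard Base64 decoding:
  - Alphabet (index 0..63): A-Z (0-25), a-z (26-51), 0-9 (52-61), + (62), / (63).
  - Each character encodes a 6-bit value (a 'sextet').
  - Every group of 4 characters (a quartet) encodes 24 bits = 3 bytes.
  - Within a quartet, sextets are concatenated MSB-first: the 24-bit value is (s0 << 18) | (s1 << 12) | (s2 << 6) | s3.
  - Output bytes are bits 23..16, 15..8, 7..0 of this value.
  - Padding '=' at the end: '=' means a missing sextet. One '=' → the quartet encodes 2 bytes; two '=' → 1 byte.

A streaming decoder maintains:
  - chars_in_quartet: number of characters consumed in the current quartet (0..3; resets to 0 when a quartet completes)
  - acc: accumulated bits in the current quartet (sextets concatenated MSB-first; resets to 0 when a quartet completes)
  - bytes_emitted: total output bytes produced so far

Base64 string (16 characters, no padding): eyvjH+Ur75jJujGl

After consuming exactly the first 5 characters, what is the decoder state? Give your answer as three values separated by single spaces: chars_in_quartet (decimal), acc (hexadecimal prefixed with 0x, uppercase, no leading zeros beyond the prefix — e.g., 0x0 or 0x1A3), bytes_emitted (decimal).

Answer: 1 0x7 3

Derivation:
After char 0 ('e'=30): chars_in_quartet=1 acc=0x1E bytes_emitted=0
After char 1 ('y'=50): chars_in_quartet=2 acc=0x7B2 bytes_emitted=0
After char 2 ('v'=47): chars_in_quartet=3 acc=0x1ECAF bytes_emitted=0
After char 3 ('j'=35): chars_in_quartet=4 acc=0x7B2BE3 -> emit 7B 2B E3, reset; bytes_emitted=3
After char 4 ('H'=7): chars_in_quartet=1 acc=0x7 bytes_emitted=3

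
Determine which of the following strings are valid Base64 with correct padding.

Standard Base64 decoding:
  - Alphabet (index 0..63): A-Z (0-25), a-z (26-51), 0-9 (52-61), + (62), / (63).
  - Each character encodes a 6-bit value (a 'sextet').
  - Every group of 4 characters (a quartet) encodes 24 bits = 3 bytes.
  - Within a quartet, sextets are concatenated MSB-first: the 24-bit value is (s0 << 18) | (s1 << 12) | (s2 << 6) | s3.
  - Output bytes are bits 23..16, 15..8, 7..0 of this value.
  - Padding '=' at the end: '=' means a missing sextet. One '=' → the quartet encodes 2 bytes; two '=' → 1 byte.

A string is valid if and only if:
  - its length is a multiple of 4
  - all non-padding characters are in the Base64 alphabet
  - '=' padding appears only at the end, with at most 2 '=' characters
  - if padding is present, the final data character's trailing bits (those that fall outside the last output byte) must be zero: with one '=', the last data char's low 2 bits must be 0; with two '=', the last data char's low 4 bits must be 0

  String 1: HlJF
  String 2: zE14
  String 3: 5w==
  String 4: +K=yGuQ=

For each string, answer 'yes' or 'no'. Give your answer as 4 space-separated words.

String 1: 'HlJF' → valid
String 2: 'zE14' → valid
String 3: '5w==' → valid
String 4: '+K=yGuQ=' → invalid (bad char(s): ['=']; '=' in middle)

Answer: yes yes yes no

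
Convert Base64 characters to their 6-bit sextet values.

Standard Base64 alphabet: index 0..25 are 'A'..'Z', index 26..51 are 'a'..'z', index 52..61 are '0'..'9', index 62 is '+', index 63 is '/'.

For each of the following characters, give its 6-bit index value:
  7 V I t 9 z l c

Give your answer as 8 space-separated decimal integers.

'7': 0..9 range, 52 + ord('7') − ord('0') = 59
'V': A..Z range, ord('V') − ord('A') = 21
'I': A..Z range, ord('I') − ord('A') = 8
't': a..z range, 26 + ord('t') − ord('a') = 45
'9': 0..9 range, 52 + ord('9') − ord('0') = 61
'z': a..z range, 26 + ord('z') − ord('a') = 51
'l': a..z range, 26 + ord('l') − ord('a') = 37
'c': a..z range, 26 + ord('c') − ord('a') = 28

Answer: 59 21 8 45 61 51 37 28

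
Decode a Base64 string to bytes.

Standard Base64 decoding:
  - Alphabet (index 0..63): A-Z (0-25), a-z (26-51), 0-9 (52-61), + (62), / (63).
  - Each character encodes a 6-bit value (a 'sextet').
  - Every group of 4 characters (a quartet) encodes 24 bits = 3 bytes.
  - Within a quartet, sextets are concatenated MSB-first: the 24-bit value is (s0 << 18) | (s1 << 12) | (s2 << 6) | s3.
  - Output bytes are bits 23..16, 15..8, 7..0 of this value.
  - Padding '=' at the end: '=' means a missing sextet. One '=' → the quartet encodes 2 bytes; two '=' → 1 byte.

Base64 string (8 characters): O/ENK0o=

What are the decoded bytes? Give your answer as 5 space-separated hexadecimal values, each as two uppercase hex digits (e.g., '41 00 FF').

Answer: 3B F1 0D 2B 4A

Derivation:
After char 0 ('O'=14): chars_in_quartet=1 acc=0xE bytes_emitted=0
After char 1 ('/'=63): chars_in_quartet=2 acc=0x3BF bytes_emitted=0
After char 2 ('E'=4): chars_in_quartet=3 acc=0xEFC4 bytes_emitted=0
After char 3 ('N'=13): chars_in_quartet=4 acc=0x3BF10D -> emit 3B F1 0D, reset; bytes_emitted=3
After char 4 ('K'=10): chars_in_quartet=1 acc=0xA bytes_emitted=3
After char 5 ('0'=52): chars_in_quartet=2 acc=0x2B4 bytes_emitted=3
After char 6 ('o'=40): chars_in_quartet=3 acc=0xAD28 bytes_emitted=3
Padding '=': partial quartet acc=0xAD28 -> emit 2B 4A; bytes_emitted=5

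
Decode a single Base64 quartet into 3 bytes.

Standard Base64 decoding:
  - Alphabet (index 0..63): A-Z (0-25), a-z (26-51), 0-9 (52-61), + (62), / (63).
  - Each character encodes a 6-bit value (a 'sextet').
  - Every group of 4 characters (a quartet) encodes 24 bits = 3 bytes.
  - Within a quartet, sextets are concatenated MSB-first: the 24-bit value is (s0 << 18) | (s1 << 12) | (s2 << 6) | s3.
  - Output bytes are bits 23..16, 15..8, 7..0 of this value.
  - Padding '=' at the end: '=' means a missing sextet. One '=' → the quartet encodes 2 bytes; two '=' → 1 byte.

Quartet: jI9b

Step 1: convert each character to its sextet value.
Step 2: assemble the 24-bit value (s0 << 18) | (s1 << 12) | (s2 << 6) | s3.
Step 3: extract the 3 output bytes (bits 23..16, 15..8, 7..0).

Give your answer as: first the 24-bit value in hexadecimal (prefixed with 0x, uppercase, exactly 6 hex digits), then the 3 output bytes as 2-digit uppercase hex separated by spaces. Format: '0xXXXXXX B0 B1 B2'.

Sextets: j=35, I=8, 9=61, b=27
24-bit: (35<<18) | (8<<12) | (61<<6) | 27
      = 0x8C0000 | 0x008000 | 0x000F40 | 0x00001B
      = 0x8C8F5B
Bytes: (v>>16)&0xFF=8C, (v>>8)&0xFF=8F, v&0xFF=5B

Answer: 0x8C8F5B 8C 8F 5B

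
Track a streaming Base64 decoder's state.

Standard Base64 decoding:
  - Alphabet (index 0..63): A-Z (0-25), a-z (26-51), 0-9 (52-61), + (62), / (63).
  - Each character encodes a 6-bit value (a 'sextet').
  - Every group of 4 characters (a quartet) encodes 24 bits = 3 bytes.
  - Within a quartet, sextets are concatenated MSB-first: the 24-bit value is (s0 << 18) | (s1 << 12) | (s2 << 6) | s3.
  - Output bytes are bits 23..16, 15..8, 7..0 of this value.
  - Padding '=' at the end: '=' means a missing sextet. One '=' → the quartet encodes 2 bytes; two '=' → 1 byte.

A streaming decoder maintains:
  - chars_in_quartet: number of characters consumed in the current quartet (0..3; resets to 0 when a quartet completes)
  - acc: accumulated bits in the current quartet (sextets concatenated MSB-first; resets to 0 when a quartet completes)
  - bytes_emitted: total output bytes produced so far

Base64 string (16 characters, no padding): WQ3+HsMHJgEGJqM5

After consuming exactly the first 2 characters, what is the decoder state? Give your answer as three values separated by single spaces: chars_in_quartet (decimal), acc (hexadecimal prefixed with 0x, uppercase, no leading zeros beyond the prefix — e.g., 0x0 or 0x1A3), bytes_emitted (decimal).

After char 0 ('W'=22): chars_in_quartet=1 acc=0x16 bytes_emitted=0
After char 1 ('Q'=16): chars_in_quartet=2 acc=0x590 bytes_emitted=0

Answer: 2 0x590 0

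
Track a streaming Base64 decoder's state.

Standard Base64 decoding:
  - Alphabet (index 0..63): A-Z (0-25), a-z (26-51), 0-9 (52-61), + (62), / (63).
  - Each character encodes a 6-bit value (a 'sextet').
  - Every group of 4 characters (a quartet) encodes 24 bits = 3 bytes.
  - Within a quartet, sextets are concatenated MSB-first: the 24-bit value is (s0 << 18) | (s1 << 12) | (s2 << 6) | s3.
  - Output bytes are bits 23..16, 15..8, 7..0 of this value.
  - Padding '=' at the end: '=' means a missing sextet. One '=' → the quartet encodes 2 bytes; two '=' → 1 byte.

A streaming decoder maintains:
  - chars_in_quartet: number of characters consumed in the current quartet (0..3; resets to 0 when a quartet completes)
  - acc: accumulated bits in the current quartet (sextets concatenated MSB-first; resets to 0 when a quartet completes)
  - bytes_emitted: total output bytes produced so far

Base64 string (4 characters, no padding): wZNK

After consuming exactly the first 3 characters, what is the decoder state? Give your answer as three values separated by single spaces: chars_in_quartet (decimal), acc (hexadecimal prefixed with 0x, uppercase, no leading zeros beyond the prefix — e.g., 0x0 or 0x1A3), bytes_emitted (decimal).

Answer: 3 0x3064D 0

Derivation:
After char 0 ('w'=48): chars_in_quartet=1 acc=0x30 bytes_emitted=0
After char 1 ('Z'=25): chars_in_quartet=2 acc=0xC19 bytes_emitted=0
After char 2 ('N'=13): chars_in_quartet=3 acc=0x3064D bytes_emitted=0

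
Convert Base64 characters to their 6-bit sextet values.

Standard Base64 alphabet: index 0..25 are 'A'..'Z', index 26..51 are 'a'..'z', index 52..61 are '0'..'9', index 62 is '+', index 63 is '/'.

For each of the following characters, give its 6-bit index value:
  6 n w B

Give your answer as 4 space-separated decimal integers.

'6': 0..9 range, 52 + ord('6') − ord('0') = 58
'n': a..z range, 26 + ord('n') − ord('a') = 39
'w': a..z range, 26 + ord('w') − ord('a') = 48
'B': A..Z range, ord('B') − ord('A') = 1

Answer: 58 39 48 1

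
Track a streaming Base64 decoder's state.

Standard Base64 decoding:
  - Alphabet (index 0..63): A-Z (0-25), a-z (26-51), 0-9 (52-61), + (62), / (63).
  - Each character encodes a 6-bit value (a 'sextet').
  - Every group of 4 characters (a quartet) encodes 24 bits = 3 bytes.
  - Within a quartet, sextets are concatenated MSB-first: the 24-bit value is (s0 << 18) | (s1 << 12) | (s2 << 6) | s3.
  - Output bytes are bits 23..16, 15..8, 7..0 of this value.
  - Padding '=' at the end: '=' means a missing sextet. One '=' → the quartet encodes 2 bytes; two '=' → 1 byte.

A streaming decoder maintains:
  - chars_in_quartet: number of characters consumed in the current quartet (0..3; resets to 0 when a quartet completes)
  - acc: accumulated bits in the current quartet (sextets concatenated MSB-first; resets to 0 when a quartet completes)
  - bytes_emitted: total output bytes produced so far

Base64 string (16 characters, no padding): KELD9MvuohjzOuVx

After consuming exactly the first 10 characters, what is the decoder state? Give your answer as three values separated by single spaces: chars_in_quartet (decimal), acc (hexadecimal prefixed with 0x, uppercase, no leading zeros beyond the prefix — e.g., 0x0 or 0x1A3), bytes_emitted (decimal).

After char 0 ('K'=10): chars_in_quartet=1 acc=0xA bytes_emitted=0
After char 1 ('E'=4): chars_in_quartet=2 acc=0x284 bytes_emitted=0
After char 2 ('L'=11): chars_in_quartet=3 acc=0xA10B bytes_emitted=0
After char 3 ('D'=3): chars_in_quartet=4 acc=0x2842C3 -> emit 28 42 C3, reset; bytes_emitted=3
After char 4 ('9'=61): chars_in_quartet=1 acc=0x3D bytes_emitted=3
After char 5 ('M'=12): chars_in_quartet=2 acc=0xF4C bytes_emitted=3
After char 6 ('v'=47): chars_in_quartet=3 acc=0x3D32F bytes_emitted=3
After char 7 ('u'=46): chars_in_quartet=4 acc=0xF4CBEE -> emit F4 CB EE, reset; bytes_emitted=6
After char 8 ('o'=40): chars_in_quartet=1 acc=0x28 bytes_emitted=6
After char 9 ('h'=33): chars_in_quartet=2 acc=0xA21 bytes_emitted=6

Answer: 2 0xA21 6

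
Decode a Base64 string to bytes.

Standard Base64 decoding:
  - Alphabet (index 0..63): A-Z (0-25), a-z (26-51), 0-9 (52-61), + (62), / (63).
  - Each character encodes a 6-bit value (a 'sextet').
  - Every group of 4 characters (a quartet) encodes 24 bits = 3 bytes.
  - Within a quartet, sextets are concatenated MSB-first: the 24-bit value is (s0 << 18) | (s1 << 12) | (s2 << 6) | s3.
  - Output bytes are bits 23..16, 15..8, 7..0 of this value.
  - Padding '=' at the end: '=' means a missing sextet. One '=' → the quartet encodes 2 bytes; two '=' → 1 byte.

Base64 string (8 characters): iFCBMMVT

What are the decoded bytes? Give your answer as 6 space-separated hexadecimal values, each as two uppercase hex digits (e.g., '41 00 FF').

After char 0 ('i'=34): chars_in_quartet=1 acc=0x22 bytes_emitted=0
After char 1 ('F'=5): chars_in_quartet=2 acc=0x885 bytes_emitted=0
After char 2 ('C'=2): chars_in_quartet=3 acc=0x22142 bytes_emitted=0
After char 3 ('B'=1): chars_in_quartet=4 acc=0x885081 -> emit 88 50 81, reset; bytes_emitted=3
After char 4 ('M'=12): chars_in_quartet=1 acc=0xC bytes_emitted=3
After char 5 ('M'=12): chars_in_quartet=2 acc=0x30C bytes_emitted=3
After char 6 ('V'=21): chars_in_quartet=3 acc=0xC315 bytes_emitted=3
After char 7 ('T'=19): chars_in_quartet=4 acc=0x30C553 -> emit 30 C5 53, reset; bytes_emitted=6

Answer: 88 50 81 30 C5 53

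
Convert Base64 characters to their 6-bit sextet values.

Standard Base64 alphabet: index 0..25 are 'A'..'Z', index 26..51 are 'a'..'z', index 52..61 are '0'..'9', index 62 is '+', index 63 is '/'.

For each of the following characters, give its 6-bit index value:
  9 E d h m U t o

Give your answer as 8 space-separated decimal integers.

Answer: 61 4 29 33 38 20 45 40

Derivation:
'9': 0..9 range, 52 + ord('9') − ord('0') = 61
'E': A..Z range, ord('E') − ord('A') = 4
'd': a..z range, 26 + ord('d') − ord('a') = 29
'h': a..z range, 26 + ord('h') − ord('a') = 33
'm': a..z range, 26 + ord('m') − ord('a') = 38
'U': A..Z range, ord('U') − ord('A') = 20
't': a..z range, 26 + ord('t') − ord('a') = 45
'o': a..z range, 26 + ord('o') − ord('a') = 40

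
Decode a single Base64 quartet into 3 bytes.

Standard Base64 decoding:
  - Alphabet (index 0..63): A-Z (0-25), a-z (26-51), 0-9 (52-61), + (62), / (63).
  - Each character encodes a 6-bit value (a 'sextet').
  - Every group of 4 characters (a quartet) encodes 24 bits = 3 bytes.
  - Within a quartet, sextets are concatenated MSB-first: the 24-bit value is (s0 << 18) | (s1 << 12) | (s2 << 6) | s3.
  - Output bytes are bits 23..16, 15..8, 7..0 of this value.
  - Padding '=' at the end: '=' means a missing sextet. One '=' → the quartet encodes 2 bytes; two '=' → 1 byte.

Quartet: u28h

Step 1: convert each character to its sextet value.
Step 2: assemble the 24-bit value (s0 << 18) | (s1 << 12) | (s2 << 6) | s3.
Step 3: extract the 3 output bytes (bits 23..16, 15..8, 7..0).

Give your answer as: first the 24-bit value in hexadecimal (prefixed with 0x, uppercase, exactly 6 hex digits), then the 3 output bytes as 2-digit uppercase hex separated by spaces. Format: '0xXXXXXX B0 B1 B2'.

Sextets: u=46, 2=54, 8=60, h=33
24-bit: (46<<18) | (54<<12) | (60<<6) | 33
      = 0xB80000 | 0x036000 | 0x000F00 | 0x000021
      = 0xBB6F21
Bytes: (v>>16)&0xFF=BB, (v>>8)&0xFF=6F, v&0xFF=21

Answer: 0xBB6F21 BB 6F 21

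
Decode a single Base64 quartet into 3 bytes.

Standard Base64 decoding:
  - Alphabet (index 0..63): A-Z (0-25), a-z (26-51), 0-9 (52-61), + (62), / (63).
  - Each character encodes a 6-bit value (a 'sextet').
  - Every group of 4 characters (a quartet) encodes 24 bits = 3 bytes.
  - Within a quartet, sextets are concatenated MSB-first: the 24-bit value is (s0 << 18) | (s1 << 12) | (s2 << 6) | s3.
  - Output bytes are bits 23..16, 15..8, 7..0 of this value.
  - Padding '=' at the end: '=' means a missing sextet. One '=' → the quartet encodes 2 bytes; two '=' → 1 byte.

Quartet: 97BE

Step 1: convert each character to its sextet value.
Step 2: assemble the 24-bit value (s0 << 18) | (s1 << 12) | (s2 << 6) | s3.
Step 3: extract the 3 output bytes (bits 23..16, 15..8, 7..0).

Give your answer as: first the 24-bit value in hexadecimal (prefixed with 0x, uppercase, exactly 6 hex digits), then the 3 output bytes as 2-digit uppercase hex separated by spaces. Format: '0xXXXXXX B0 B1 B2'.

Answer: 0xF7B044 F7 B0 44

Derivation:
Sextets: 9=61, 7=59, B=1, E=4
24-bit: (61<<18) | (59<<12) | (1<<6) | 4
      = 0xF40000 | 0x03B000 | 0x000040 | 0x000004
      = 0xF7B044
Bytes: (v>>16)&0xFF=F7, (v>>8)&0xFF=B0, v&0xFF=44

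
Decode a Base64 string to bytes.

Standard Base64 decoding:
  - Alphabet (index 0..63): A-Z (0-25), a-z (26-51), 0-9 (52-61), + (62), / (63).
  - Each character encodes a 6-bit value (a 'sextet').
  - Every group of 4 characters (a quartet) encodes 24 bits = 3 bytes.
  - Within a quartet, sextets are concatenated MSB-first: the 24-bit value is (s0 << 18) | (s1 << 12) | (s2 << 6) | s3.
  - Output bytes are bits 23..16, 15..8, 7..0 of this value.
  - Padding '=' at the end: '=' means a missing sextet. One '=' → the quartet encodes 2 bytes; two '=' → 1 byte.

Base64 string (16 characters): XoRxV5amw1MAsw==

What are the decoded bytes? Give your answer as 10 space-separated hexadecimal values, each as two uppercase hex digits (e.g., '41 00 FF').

After char 0 ('X'=23): chars_in_quartet=1 acc=0x17 bytes_emitted=0
After char 1 ('o'=40): chars_in_quartet=2 acc=0x5E8 bytes_emitted=0
After char 2 ('R'=17): chars_in_quartet=3 acc=0x17A11 bytes_emitted=0
After char 3 ('x'=49): chars_in_quartet=4 acc=0x5E8471 -> emit 5E 84 71, reset; bytes_emitted=3
After char 4 ('V'=21): chars_in_quartet=1 acc=0x15 bytes_emitted=3
After char 5 ('5'=57): chars_in_quartet=2 acc=0x579 bytes_emitted=3
After char 6 ('a'=26): chars_in_quartet=3 acc=0x15E5A bytes_emitted=3
After char 7 ('m'=38): chars_in_quartet=4 acc=0x5796A6 -> emit 57 96 A6, reset; bytes_emitted=6
After char 8 ('w'=48): chars_in_quartet=1 acc=0x30 bytes_emitted=6
After char 9 ('1'=53): chars_in_quartet=2 acc=0xC35 bytes_emitted=6
After char 10 ('M'=12): chars_in_quartet=3 acc=0x30D4C bytes_emitted=6
After char 11 ('A'=0): chars_in_quartet=4 acc=0xC35300 -> emit C3 53 00, reset; bytes_emitted=9
After char 12 ('s'=44): chars_in_quartet=1 acc=0x2C bytes_emitted=9
After char 13 ('w'=48): chars_in_quartet=2 acc=0xB30 bytes_emitted=9
Padding '==': partial quartet acc=0xB30 -> emit B3; bytes_emitted=10

Answer: 5E 84 71 57 96 A6 C3 53 00 B3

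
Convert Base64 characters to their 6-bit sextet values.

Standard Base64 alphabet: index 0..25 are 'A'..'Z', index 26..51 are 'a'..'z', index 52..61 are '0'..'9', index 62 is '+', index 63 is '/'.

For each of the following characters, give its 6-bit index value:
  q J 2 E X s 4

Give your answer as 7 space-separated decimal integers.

'q': a..z range, 26 + ord('q') − ord('a') = 42
'J': A..Z range, ord('J') − ord('A') = 9
'2': 0..9 range, 52 + ord('2') − ord('0') = 54
'E': A..Z range, ord('E') − ord('A') = 4
'X': A..Z range, ord('X') − ord('A') = 23
's': a..z range, 26 + ord('s') − ord('a') = 44
'4': 0..9 range, 52 + ord('4') − ord('0') = 56

Answer: 42 9 54 4 23 44 56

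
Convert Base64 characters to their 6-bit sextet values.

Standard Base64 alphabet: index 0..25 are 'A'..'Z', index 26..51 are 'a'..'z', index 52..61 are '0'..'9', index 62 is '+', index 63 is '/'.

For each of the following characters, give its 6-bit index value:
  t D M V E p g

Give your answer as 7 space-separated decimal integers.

Answer: 45 3 12 21 4 41 32

Derivation:
't': a..z range, 26 + ord('t') − ord('a') = 45
'D': A..Z range, ord('D') − ord('A') = 3
'M': A..Z range, ord('M') − ord('A') = 12
'V': A..Z range, ord('V') − ord('A') = 21
'E': A..Z range, ord('E') − ord('A') = 4
'p': a..z range, 26 + ord('p') − ord('a') = 41
'g': a..z range, 26 + ord('g') − ord('a') = 32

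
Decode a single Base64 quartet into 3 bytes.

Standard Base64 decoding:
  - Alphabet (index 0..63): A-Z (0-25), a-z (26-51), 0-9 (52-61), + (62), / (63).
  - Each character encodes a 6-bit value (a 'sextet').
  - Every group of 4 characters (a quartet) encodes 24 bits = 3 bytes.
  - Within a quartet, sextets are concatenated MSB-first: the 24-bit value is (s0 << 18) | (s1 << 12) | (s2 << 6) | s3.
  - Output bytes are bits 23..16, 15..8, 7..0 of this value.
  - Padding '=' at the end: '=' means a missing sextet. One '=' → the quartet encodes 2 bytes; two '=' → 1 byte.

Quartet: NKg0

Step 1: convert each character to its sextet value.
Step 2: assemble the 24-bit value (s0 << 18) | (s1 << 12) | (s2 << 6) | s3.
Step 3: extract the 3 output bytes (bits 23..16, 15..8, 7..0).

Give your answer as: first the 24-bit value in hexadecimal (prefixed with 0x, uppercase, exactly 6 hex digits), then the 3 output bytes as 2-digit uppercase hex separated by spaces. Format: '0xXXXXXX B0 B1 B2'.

Answer: 0x34A834 34 A8 34

Derivation:
Sextets: N=13, K=10, g=32, 0=52
24-bit: (13<<18) | (10<<12) | (32<<6) | 52
      = 0x340000 | 0x00A000 | 0x000800 | 0x000034
      = 0x34A834
Bytes: (v>>16)&0xFF=34, (v>>8)&0xFF=A8, v&0xFF=34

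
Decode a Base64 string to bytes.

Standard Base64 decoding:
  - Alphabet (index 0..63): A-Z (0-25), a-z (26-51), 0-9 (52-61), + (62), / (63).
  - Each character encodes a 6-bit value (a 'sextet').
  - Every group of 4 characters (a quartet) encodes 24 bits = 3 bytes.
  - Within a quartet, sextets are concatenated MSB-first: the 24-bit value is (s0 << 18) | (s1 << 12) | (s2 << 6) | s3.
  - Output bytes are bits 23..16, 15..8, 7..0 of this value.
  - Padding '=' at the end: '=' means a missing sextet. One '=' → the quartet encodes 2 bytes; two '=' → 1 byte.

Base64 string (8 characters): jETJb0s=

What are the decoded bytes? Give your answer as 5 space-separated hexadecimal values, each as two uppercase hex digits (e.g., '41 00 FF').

Answer: 8C 44 C9 6F 4B

Derivation:
After char 0 ('j'=35): chars_in_quartet=1 acc=0x23 bytes_emitted=0
After char 1 ('E'=4): chars_in_quartet=2 acc=0x8C4 bytes_emitted=0
After char 2 ('T'=19): chars_in_quartet=3 acc=0x23113 bytes_emitted=0
After char 3 ('J'=9): chars_in_quartet=4 acc=0x8C44C9 -> emit 8C 44 C9, reset; bytes_emitted=3
After char 4 ('b'=27): chars_in_quartet=1 acc=0x1B bytes_emitted=3
After char 5 ('0'=52): chars_in_quartet=2 acc=0x6F4 bytes_emitted=3
After char 6 ('s'=44): chars_in_quartet=3 acc=0x1BD2C bytes_emitted=3
Padding '=': partial quartet acc=0x1BD2C -> emit 6F 4B; bytes_emitted=5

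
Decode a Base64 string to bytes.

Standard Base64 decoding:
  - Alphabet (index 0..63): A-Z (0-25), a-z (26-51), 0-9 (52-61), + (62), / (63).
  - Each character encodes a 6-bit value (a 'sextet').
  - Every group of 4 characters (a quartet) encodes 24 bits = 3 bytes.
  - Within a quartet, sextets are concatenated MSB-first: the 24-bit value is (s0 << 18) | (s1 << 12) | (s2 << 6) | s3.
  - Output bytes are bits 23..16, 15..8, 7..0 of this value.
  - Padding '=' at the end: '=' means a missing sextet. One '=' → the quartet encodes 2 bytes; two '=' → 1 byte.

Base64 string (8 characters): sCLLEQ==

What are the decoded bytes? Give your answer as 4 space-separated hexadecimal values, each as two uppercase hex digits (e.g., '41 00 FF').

Answer: B0 22 CB 11

Derivation:
After char 0 ('s'=44): chars_in_quartet=1 acc=0x2C bytes_emitted=0
After char 1 ('C'=2): chars_in_quartet=2 acc=0xB02 bytes_emitted=0
After char 2 ('L'=11): chars_in_quartet=3 acc=0x2C08B bytes_emitted=0
After char 3 ('L'=11): chars_in_quartet=4 acc=0xB022CB -> emit B0 22 CB, reset; bytes_emitted=3
After char 4 ('E'=4): chars_in_quartet=1 acc=0x4 bytes_emitted=3
After char 5 ('Q'=16): chars_in_quartet=2 acc=0x110 bytes_emitted=3
Padding '==': partial quartet acc=0x110 -> emit 11; bytes_emitted=4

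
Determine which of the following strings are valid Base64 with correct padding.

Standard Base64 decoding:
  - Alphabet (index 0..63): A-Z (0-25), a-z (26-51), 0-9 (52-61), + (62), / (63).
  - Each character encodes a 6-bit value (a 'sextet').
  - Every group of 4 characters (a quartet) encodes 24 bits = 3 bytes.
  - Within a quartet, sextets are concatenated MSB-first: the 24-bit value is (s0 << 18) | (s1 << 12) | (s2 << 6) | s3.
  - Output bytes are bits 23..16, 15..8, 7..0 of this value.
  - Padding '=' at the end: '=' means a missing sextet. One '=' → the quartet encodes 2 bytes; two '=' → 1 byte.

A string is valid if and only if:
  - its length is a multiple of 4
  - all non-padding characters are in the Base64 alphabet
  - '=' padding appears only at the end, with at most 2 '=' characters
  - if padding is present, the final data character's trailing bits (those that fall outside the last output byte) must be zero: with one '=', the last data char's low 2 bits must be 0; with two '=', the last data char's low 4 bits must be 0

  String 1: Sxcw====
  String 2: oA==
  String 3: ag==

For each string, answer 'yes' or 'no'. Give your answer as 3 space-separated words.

String 1: 'Sxcw====' → invalid (4 pad chars (max 2))
String 2: 'oA==' → valid
String 3: 'ag==' → valid

Answer: no yes yes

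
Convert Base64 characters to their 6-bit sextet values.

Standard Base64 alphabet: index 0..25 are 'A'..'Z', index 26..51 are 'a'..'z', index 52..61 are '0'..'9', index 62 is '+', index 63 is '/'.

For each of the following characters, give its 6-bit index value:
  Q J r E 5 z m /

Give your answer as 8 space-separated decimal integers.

Answer: 16 9 43 4 57 51 38 63

Derivation:
'Q': A..Z range, ord('Q') − ord('A') = 16
'J': A..Z range, ord('J') − ord('A') = 9
'r': a..z range, 26 + ord('r') − ord('a') = 43
'E': A..Z range, ord('E') − ord('A') = 4
'5': 0..9 range, 52 + ord('5') − ord('0') = 57
'z': a..z range, 26 + ord('z') − ord('a') = 51
'm': a..z range, 26 + ord('m') − ord('a') = 38
'/': index 63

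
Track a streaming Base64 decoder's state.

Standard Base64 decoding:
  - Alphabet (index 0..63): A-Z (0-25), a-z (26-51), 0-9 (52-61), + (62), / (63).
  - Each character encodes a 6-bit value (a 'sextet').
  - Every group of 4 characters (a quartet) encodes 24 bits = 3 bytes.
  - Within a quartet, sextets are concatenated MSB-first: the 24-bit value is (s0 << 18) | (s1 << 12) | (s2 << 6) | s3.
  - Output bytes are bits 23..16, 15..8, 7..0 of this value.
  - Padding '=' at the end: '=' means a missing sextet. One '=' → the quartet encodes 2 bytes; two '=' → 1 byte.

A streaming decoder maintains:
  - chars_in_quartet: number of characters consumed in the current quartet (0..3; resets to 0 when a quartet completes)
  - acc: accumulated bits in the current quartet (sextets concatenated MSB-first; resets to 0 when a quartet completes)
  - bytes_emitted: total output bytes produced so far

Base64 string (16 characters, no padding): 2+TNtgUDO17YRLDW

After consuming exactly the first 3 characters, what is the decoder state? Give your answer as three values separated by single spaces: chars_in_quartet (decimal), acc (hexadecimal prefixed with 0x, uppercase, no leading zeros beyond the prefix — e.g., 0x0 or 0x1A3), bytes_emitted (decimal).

Answer: 3 0x36F93 0

Derivation:
After char 0 ('2'=54): chars_in_quartet=1 acc=0x36 bytes_emitted=0
After char 1 ('+'=62): chars_in_quartet=2 acc=0xDBE bytes_emitted=0
After char 2 ('T'=19): chars_in_quartet=3 acc=0x36F93 bytes_emitted=0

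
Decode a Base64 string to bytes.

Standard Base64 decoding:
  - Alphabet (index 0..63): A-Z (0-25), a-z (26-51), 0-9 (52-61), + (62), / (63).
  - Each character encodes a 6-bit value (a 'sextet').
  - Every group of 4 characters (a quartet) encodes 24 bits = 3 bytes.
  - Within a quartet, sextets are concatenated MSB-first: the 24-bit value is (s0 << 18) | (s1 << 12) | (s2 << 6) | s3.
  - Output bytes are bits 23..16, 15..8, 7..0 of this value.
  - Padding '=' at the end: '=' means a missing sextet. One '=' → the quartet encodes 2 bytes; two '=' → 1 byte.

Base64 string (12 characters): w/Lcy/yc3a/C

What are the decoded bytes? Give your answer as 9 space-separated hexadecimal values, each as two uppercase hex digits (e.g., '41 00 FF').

Answer: C3 F2 DC CB FC 9C DD AF C2

Derivation:
After char 0 ('w'=48): chars_in_quartet=1 acc=0x30 bytes_emitted=0
After char 1 ('/'=63): chars_in_quartet=2 acc=0xC3F bytes_emitted=0
After char 2 ('L'=11): chars_in_quartet=3 acc=0x30FCB bytes_emitted=0
After char 3 ('c'=28): chars_in_quartet=4 acc=0xC3F2DC -> emit C3 F2 DC, reset; bytes_emitted=3
After char 4 ('y'=50): chars_in_quartet=1 acc=0x32 bytes_emitted=3
After char 5 ('/'=63): chars_in_quartet=2 acc=0xCBF bytes_emitted=3
After char 6 ('y'=50): chars_in_quartet=3 acc=0x32FF2 bytes_emitted=3
After char 7 ('c'=28): chars_in_quartet=4 acc=0xCBFC9C -> emit CB FC 9C, reset; bytes_emitted=6
After char 8 ('3'=55): chars_in_quartet=1 acc=0x37 bytes_emitted=6
After char 9 ('a'=26): chars_in_quartet=2 acc=0xDDA bytes_emitted=6
After char 10 ('/'=63): chars_in_quartet=3 acc=0x376BF bytes_emitted=6
After char 11 ('C'=2): chars_in_quartet=4 acc=0xDDAFC2 -> emit DD AF C2, reset; bytes_emitted=9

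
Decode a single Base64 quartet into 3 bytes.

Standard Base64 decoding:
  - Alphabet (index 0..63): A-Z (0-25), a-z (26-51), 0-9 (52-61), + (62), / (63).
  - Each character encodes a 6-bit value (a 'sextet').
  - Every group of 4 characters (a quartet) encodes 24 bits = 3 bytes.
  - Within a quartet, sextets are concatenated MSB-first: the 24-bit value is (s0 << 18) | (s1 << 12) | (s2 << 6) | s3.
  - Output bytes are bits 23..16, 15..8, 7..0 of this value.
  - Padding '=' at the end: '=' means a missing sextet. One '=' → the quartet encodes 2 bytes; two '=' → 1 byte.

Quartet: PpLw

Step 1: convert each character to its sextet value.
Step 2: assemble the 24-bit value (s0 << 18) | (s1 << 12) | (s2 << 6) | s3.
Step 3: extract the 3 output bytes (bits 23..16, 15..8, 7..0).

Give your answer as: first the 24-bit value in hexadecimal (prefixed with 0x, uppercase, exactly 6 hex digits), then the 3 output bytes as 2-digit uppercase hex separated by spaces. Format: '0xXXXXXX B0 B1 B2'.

Sextets: P=15, p=41, L=11, w=48
24-bit: (15<<18) | (41<<12) | (11<<6) | 48
      = 0x3C0000 | 0x029000 | 0x0002C0 | 0x000030
      = 0x3E92F0
Bytes: (v>>16)&0xFF=3E, (v>>8)&0xFF=92, v&0xFF=F0

Answer: 0x3E92F0 3E 92 F0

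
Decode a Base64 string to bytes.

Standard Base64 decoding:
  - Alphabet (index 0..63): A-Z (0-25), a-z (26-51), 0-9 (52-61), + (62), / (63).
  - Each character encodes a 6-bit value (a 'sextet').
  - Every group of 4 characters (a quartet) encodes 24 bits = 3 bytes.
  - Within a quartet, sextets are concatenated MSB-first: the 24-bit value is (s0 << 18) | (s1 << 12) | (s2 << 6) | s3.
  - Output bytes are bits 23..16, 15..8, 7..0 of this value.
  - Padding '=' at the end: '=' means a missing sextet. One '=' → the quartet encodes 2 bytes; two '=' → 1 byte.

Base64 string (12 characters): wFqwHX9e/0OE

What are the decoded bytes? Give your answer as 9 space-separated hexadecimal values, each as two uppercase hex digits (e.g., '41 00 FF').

After char 0 ('w'=48): chars_in_quartet=1 acc=0x30 bytes_emitted=0
After char 1 ('F'=5): chars_in_quartet=2 acc=0xC05 bytes_emitted=0
After char 2 ('q'=42): chars_in_quartet=3 acc=0x3016A bytes_emitted=0
After char 3 ('w'=48): chars_in_quartet=4 acc=0xC05AB0 -> emit C0 5A B0, reset; bytes_emitted=3
After char 4 ('H'=7): chars_in_quartet=1 acc=0x7 bytes_emitted=3
After char 5 ('X'=23): chars_in_quartet=2 acc=0x1D7 bytes_emitted=3
After char 6 ('9'=61): chars_in_quartet=3 acc=0x75FD bytes_emitted=3
After char 7 ('e'=30): chars_in_quartet=4 acc=0x1D7F5E -> emit 1D 7F 5E, reset; bytes_emitted=6
After char 8 ('/'=63): chars_in_quartet=1 acc=0x3F bytes_emitted=6
After char 9 ('0'=52): chars_in_quartet=2 acc=0xFF4 bytes_emitted=6
After char 10 ('O'=14): chars_in_quartet=3 acc=0x3FD0E bytes_emitted=6
After char 11 ('E'=4): chars_in_quartet=4 acc=0xFF4384 -> emit FF 43 84, reset; bytes_emitted=9

Answer: C0 5A B0 1D 7F 5E FF 43 84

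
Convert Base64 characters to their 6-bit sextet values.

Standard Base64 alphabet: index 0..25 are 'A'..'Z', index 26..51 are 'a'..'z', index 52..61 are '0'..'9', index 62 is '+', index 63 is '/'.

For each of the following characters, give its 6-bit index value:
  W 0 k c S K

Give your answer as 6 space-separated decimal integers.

Answer: 22 52 36 28 18 10

Derivation:
'W': A..Z range, ord('W') − ord('A') = 22
'0': 0..9 range, 52 + ord('0') − ord('0') = 52
'k': a..z range, 26 + ord('k') − ord('a') = 36
'c': a..z range, 26 + ord('c') − ord('a') = 28
'S': A..Z range, ord('S') − ord('A') = 18
'K': A..Z range, ord('K') − ord('A') = 10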